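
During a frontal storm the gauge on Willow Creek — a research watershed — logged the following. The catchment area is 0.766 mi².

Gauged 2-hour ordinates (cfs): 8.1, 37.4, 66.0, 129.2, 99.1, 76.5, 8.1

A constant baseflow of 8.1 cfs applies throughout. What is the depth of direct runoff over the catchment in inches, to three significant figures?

Direct runoff: 0.0, 29.3, 57.9, 121.1, 91.0, 68.4, 0.0 cfs; ΣQ_DR = 367.7 cfs.
V = ΣQ_DR · Δt = 367.7 × 7200 s = 2.647 × 10^6 ft³.
Over A = 0.766 mi², depth = V / A = 1.49 in.

d ≈ 1.49 in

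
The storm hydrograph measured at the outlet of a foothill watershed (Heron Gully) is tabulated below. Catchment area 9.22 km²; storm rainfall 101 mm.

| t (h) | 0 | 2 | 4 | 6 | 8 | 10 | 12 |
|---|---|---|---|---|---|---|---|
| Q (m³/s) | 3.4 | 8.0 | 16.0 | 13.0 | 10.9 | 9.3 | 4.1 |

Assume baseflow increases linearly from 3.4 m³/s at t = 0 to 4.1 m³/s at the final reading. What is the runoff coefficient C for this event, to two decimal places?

ΣQ_DR = 38.45 m³/s; V = ΣQ_DR·Δt = 2.768 × 10^5 m³.
Runoff depth d = V / A = 30.03 mm.
C = d / P = 30.03 / 101 = 0.30.

C ≈ 0.30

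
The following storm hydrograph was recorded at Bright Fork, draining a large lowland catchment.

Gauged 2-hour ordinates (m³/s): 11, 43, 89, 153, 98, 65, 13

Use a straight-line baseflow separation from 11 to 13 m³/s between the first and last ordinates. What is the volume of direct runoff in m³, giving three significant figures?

V ≈ 2.79 × 10^6 m³

Direct-runoff ordinates (Q − Q_b): 0.00, 31.67, 77.33, 141.00, 85.67, 52.33, 0.00 m³/s.
ΣQ_DR = 388.0 m³/s.
With Δt = 2 h = 7200 s, V = ΣQ_DR · Δt = 388.0 × 7200 = 2.79 × 10^6 m³.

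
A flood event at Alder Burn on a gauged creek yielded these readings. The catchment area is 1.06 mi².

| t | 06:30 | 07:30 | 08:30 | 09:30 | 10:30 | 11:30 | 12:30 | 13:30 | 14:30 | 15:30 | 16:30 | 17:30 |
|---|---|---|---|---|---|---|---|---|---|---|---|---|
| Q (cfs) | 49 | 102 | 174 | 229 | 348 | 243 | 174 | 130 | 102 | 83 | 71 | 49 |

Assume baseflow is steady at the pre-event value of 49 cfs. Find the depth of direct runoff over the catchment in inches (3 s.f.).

Direct runoff: 0.0, 53.0, 125.0, 180.0, 299.0, 194.0, 125.0, 81.0, 53.0, 34.0, 22.0, 0.0 cfs; ΣQ_DR = 1166 cfs.
V = ΣQ_DR · Δt = 1166 × 3600 s = 4.198 × 10^6 ft³.
Over A = 1.06 mi², depth = V / A = 1.70 in.

d ≈ 1.70 in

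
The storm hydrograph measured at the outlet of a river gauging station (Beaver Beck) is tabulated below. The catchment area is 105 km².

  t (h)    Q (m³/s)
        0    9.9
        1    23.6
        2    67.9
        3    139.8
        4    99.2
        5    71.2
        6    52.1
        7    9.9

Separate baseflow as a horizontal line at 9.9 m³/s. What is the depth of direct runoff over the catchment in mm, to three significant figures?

d ≈ 13.5 mm

Direct runoff: 0.0, 13.7, 58.0, 129.9, 89.3, 61.3, 42.2, 0.0 m³/s; ΣQ_DR = 394.4 m³/s.
V = ΣQ_DR · Δt = 394.4 × 3600 s = 1.420 × 10^6 m³.
Over A = 105 km², depth = V / A = 13.5 mm.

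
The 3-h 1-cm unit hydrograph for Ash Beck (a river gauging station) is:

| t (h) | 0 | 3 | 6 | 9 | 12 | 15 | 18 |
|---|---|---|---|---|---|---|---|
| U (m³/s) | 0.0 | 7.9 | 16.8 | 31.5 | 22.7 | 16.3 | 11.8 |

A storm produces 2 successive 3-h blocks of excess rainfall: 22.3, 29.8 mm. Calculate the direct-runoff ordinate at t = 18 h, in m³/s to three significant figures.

By discrete convolution, Q_j = Σ (P_i / 10 mm) · U_{j−i}.
At t = 18 h (j=6): Q = (22.3/10)·11.8 + (29.8/10)·16.3 = 74.9 m³/s.

Q ≈ 74.9 m³/s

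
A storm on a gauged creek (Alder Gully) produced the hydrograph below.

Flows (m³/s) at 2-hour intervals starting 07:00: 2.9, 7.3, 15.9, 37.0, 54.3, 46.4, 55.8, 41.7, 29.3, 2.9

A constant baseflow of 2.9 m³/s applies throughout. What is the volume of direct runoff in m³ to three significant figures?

Direct-runoff ordinates (Q − Q_b): 0.0, 4.4, 13.0, 34.1, 51.4, 43.5, 52.9, 38.8, 26.4, 0.0 m³/s.
ΣQ_DR = 264.5 m³/s.
With Δt = 2 h = 7200 s, V = ΣQ_DR · Δt = 264.5 × 7200 = 1.90 × 10^6 m³.

V ≈ 1.90 × 10^6 m³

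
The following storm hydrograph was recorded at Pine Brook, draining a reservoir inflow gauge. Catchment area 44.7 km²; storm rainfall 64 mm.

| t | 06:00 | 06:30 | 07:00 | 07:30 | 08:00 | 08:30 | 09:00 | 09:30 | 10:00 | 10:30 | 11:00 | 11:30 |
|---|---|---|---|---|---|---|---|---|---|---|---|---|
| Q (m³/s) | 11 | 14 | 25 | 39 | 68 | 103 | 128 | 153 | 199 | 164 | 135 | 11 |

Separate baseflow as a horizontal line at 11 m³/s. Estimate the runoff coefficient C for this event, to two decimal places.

ΣQ_DR = 918.0 m³/s; V = ΣQ_DR·Δt = 1.652 × 10^6 m³.
Runoff depth d = V / A = 36.97 mm.
C = d / P = 36.97 / 64 = 0.58.

C ≈ 0.58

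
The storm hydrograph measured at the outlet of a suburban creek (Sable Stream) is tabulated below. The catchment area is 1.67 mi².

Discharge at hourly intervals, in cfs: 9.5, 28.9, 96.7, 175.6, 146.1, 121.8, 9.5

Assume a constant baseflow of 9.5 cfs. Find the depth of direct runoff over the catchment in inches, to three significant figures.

d ≈ 0.484 in

Direct runoff: 0.0, 19.4, 87.2, 166.1, 136.6, 112.3, 0.0 cfs; ΣQ_DR = 521.6 cfs.
V = ΣQ_DR · Δt = 521.6 × 3600 s = 1.878 × 10^6 ft³.
Over A = 1.67 mi², depth = V / A = 0.484 in.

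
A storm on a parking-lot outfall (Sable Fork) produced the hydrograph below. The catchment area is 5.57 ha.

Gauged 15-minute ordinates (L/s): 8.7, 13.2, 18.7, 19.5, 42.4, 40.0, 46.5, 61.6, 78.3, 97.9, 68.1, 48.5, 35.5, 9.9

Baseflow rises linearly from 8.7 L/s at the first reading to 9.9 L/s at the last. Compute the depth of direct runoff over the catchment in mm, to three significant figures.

Direct runoff: 0.00, 4.41, 9.82, 10.52, 33.33, 30.84, 37.25, 52.25, 68.86, 88.37, 58.48, 38.78, 25.69, 0.00 L/s; ΣQ_DR = 458.6 L/s.
V = ΣQ_DR · Δt = 458.6 × 900 s = 4.127 × 10^5 L.
Over A = 5.57 ha, depth = V / A = 7.41 mm.

d ≈ 7.41 mm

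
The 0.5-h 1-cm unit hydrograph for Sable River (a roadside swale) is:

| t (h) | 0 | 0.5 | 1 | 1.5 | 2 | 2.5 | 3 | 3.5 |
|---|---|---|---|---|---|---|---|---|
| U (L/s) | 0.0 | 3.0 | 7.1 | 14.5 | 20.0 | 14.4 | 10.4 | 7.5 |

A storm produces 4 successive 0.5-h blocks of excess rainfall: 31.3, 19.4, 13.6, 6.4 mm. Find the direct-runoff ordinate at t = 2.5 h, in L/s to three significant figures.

By discrete convolution, Q_j = Σ (P_i / 10 mm) · U_{j−i}.
At t = 2.5 h (j=5): Q = (31.3/10)·14.4 + (19.4/10)·20.0 + (13.6/10)·14.5 + (6.4/10)·7.1 = 108 L/s.

Q ≈ 108 L/s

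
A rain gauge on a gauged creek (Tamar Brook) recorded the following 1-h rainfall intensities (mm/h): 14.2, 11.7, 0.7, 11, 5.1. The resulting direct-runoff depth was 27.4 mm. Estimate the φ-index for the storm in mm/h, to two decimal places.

φ ≈ 3.65 mm/h

Only the 4 blocks with intensity above φ contribute runoff: 14.2, 11.7, 11, 5.1 mm/h.
Σ(I−φ)·Δt = d  ⇒  (14.2+11.7+11+5.1 − 4φ)·1 = 27.4
φ = (42.00 − 27.4/1) / 4 = 3.65 mm/h.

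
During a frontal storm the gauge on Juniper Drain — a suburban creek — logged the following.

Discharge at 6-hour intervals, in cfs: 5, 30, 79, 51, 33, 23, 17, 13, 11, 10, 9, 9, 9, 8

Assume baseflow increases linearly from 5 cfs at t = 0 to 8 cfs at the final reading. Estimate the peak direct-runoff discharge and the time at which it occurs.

Subtracting baseflow gives direct-runoff ordinates: 0.00, 24.77, 73.54, 45.31, 27.08, 16.85, 10.62, 6.38, 4.15, 2.92, 1.69, 1.46, 1.23, 0.00 cfs.
The maximum is 73.54 cfs, occurring at the reading for t = 12 h.

Q_p = 73.54 cfs at t = 12 h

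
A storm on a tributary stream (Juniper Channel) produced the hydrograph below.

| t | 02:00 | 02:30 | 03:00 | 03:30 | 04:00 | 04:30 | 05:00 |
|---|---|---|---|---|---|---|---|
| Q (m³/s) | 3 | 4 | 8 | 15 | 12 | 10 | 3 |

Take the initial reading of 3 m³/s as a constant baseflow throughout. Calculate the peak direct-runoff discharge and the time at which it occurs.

Q_p = 12.0 m³/s at t = 03:30

Subtracting baseflow gives direct-runoff ordinates: 0.0, 1.0, 5.0, 12.0, 9.0, 7.0, 0.0 m³/s.
The maximum is 12.0 m³/s, occurring at the reading for t = 03:30.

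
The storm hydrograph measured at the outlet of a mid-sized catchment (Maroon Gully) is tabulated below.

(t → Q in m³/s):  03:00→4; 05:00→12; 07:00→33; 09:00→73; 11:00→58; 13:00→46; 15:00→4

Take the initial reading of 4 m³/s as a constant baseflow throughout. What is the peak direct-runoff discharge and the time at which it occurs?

Subtracting baseflow gives direct-runoff ordinates: 0.0, 8.0, 29.0, 69.0, 54.0, 42.0, 0.0 m³/s.
The maximum is 69.0 m³/s, occurring at the reading for t = 09:00.

Q_p = 69.0 m³/s at t = 09:00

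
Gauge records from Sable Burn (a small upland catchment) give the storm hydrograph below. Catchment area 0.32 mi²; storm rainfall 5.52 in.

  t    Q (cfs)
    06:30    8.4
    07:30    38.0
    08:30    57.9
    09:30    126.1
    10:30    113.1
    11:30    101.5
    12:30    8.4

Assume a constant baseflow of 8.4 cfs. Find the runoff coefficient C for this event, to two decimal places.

C ≈ 0.35

ΣQ_DR = 394.6 cfs; V = ΣQ_DR·Δt = 1.421 × 10^6 ft³.
Runoff depth d = V / A = 1.911 in.
C = d / P = 1.911 / 5.52 = 0.35.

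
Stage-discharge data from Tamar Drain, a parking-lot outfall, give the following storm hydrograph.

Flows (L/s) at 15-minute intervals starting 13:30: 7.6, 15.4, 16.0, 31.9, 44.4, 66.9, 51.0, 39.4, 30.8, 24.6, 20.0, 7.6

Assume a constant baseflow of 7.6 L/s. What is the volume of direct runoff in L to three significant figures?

V ≈ 2.38 × 10^5 L

Direct-runoff ordinates (Q − Q_b): 0.0, 7.8, 8.4, 24.3, 36.8, 59.3, 43.4, 31.8, 23.2, 17.0, 12.4, 0.0 L/s.
ΣQ_DR = 264.4 L/s.
With Δt = 0.25 h = 900 s, V = ΣQ_DR · Δt = 264.4 × 900 = 2.38 × 10^5 L.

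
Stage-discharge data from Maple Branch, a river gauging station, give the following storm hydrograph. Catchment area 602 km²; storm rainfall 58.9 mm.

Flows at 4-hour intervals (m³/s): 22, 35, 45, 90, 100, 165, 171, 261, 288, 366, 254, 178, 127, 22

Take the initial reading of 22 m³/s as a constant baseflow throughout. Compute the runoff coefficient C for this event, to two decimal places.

ΣQ_DR = 1816 m³/s; V = ΣQ_DR·Δt = 2.615 × 10^7 m³.
Runoff depth d = V / A = 43.44 mm.
C = d / P = 43.44 / 58.9 = 0.74.

C ≈ 0.74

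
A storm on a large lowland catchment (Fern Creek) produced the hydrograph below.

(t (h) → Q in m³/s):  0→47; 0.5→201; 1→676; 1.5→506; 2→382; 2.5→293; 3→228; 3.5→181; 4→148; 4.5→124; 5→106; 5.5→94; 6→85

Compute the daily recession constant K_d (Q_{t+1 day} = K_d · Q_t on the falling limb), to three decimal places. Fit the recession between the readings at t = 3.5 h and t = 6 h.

K_d ≈ 0.001

Between t = 3.5 h and t = 6 h the flow falls from 181 to 85 m³/s over 5×0.5 h = 2.5 h.
Per-interval ratio K = (85/181)^(1/5) = 0.8597; K_d = K^(24/0.5) = 0.001.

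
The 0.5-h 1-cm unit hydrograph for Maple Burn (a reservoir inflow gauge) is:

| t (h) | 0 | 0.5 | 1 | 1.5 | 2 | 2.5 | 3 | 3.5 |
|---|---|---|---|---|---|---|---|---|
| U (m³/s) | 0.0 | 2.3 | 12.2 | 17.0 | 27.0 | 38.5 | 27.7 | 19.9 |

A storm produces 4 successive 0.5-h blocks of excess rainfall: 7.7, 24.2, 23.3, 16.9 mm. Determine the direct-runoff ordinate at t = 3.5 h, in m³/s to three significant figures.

Q ≈ 218 m³/s

By discrete convolution, Q_j = Σ (P_i / 10 mm) · U_{j−i}.
At t = 3.5 h (j=7): Q = (7.7/10)·19.9 + (24.2/10)·27.7 + (23.3/10)·38.5 + (16.9/10)·27.0 = 218 m³/s.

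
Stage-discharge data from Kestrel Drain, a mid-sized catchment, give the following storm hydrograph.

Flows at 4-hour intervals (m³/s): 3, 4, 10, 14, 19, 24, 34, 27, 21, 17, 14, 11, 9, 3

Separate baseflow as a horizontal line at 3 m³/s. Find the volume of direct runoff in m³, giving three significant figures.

V ≈ 2.42 × 10^6 m³

Direct-runoff ordinates (Q − Q_b): 0.0, 1.0, 7.0, 11.0, 16.0, 21.0, 31.0, 24.0, 18.0, 14.0, 11.0, 8.0, 6.0, 0.0 m³/s.
ΣQ_DR = 168.0 m³/s.
With Δt = 4 h = 14400 s, V = ΣQ_DR · Δt = 168.0 × 14400 = 2.42 × 10^6 m³.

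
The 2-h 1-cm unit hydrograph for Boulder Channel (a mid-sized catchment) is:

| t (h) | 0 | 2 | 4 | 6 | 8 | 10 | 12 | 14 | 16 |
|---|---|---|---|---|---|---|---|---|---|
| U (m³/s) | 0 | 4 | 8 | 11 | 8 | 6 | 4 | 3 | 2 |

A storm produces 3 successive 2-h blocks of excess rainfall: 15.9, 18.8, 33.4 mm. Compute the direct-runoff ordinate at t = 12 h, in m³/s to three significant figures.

Q ≈ 44.4 m³/s

By discrete convolution, Q_j = Σ (P_i / 10 mm) · U_{j−i}.
At t = 12 h (j=6): Q = (15.9/10)·4 + (18.8/10)·6 + (33.4/10)·8 = 44.4 m³/s.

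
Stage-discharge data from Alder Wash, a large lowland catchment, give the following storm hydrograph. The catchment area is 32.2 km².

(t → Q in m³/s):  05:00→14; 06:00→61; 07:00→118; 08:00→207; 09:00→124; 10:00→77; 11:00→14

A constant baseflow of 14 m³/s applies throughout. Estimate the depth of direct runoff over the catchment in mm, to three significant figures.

Direct runoff: 0.0, 47.0, 104.0, 193.0, 110.0, 63.0, 0.0 m³/s; ΣQ_DR = 517.0 m³/s.
V = ΣQ_DR · Δt = 517.0 × 3600 s = 1.861 × 10^6 m³.
Over A = 32.2 km², depth = V / A = 57.8 mm.

d ≈ 57.8 mm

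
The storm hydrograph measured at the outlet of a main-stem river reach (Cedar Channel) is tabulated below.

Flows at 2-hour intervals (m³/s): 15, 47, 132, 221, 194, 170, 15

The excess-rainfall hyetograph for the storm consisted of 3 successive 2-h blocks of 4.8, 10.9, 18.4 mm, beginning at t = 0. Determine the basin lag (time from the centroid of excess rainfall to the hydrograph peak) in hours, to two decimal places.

Centroid of excess rainfall: t_c = Σ P_i·t̄_i / ΣP_i = 3.7977 h (block centres at 1, 3, 5 h).
Hydrograph peak occurs at t = 6 h, so basin lag t_L = 6 − 3.7977 = 2.20 h.

t_L ≈ 2.20 h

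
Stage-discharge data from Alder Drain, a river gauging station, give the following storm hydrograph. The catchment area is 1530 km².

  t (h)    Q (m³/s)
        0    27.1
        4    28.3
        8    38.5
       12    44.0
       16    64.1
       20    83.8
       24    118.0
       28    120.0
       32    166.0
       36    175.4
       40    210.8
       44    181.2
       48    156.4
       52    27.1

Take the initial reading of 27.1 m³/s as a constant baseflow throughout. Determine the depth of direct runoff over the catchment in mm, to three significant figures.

d ≈ 9.99 mm

Direct runoff: 0.0, 1.2, 11.4, 16.9, 37.0, 56.7, 90.9, 92.9, 138.9, 148.3, 183.7, 154.1, 129.3, 0.0 m³/s; ΣQ_DR = 1061 m³/s.
V = ΣQ_DR · Δt = 1061 × 14400 s = 1.528 × 10^7 m³.
Over A = 1530 km², depth = V / A = 9.99 mm.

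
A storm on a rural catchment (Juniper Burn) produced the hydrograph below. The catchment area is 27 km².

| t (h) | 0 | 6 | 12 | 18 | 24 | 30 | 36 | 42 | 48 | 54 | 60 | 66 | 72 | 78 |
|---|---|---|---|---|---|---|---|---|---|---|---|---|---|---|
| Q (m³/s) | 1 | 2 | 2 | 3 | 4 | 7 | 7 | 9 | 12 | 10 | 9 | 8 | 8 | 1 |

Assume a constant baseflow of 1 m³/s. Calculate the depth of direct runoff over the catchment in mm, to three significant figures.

Direct runoff: 0.0, 1.0, 1.0, 2.0, 3.0, 6.0, 6.0, 8.0, 11.0, 9.0, 8.0, 7.0, 7.0, 0.0 m³/s; ΣQ_DR = 69.00 m³/s.
V = ΣQ_DR · Δt = 69.00 × 21600 s = 1.490 × 10^6 m³.
Over A = 27 km², depth = V / A = 55.2 mm.

d ≈ 55.2 mm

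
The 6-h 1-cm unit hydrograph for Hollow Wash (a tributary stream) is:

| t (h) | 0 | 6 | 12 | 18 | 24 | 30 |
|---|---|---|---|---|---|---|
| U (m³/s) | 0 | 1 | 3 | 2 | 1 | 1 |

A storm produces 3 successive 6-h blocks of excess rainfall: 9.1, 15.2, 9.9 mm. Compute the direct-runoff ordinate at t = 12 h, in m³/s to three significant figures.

Q ≈ 4.25 m³/s

By discrete convolution, Q_j = Σ (P_i / 10 mm) · U_{j−i}.
At t = 12 h (j=2): Q = (9.1/10)·3 + (15.2/10)·1 + (9.9/10)·0 = 4.25 m³/s.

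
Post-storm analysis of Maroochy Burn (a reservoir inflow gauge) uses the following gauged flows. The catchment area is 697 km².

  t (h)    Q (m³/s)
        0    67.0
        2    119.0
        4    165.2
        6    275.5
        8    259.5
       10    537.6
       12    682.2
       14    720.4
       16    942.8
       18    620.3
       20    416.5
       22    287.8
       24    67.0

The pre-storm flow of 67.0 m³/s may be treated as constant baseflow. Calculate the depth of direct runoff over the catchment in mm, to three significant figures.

d ≈ 44.3 mm

Direct runoff: 0.0, 52.0, 98.2, 208.5, 192.5, 470.6, 615.2, 653.4, 875.8, 553.3, 349.5, 220.8, 0.0 m³/s; ΣQ_DR = 4290 m³/s.
V = ΣQ_DR · Δt = 4290 × 7200 s = 3.089 × 10^7 m³.
Over A = 697 km², depth = V / A = 44.3 mm.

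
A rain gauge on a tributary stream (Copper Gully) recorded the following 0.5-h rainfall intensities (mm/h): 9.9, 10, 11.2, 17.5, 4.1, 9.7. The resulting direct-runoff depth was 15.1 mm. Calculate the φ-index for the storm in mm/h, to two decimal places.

Only the 5 blocks with intensity above φ contribute runoff: 9.9, 10, 11.2, 17.5, 9.7 mm/h.
Σ(I−φ)·Δt = d  ⇒  (9.9+10+11.2+17.5+9.7 − 5φ)·0.5 = 15.1
φ = (58.30 − 15.1/0.5) / 5 = 5.62 mm/h.

φ ≈ 5.62 mm/h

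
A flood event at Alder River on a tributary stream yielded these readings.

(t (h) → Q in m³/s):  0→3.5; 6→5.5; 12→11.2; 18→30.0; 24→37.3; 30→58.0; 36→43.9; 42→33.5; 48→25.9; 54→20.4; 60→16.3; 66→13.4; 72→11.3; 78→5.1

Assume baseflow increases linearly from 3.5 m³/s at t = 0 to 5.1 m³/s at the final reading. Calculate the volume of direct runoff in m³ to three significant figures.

V ≈ 5.51 × 10^6 m³

Direct-runoff ordinates (Q − Q_b): 0.00, 1.88, 7.45, 26.13, 33.31, 53.88, 39.66, 29.14, 21.42, 15.79, 11.57, 8.55, 6.32, 0.00 m³/s.
ΣQ_DR = 255.1 m³/s.
With Δt = 6 h = 21600 s, V = ΣQ_DR · Δt = 255.1 × 21600 = 5.51 × 10^6 m³.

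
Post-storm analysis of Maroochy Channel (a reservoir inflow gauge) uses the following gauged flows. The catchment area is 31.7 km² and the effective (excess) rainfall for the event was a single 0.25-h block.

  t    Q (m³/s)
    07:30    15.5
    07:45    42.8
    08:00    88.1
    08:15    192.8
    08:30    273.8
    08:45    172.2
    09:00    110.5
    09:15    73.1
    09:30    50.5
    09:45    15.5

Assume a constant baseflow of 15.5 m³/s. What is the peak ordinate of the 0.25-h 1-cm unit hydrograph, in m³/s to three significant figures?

U_p ≈ 103 m³/s

Direct runoff: 0.0, 27.3, 72.6, 177.3, 258.3, 156.7, 95.0, 57.6, 35.0, 0.0 m³/s; ΣQ_DR = 879.8 m³/s, peak = 258.3 m³/s.
Runoff depth d = ΣQ_DR·Δt / A = 879.8 × 900 / (31.7 km²) = 24.98 mm.
The 1-cm UH is the DRH scaled by (10 mm)/d, so U_p = 258.3 × 10/24.98 = 103 m³/s.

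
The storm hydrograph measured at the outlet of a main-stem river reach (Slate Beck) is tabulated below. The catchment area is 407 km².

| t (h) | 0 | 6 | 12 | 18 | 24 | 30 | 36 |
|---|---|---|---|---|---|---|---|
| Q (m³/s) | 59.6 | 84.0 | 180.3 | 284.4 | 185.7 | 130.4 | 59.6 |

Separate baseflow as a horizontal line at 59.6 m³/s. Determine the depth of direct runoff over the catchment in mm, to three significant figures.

d ≈ 30.1 mm

Direct runoff: 0.0, 24.4, 120.7, 224.8, 126.1, 70.8, 0.0 m³/s; ΣQ_DR = 566.8 m³/s.
V = ΣQ_DR · Δt = 566.8 × 21600 s = 1.224 × 10^7 m³.
Over A = 407 km², depth = V / A = 30.1 mm.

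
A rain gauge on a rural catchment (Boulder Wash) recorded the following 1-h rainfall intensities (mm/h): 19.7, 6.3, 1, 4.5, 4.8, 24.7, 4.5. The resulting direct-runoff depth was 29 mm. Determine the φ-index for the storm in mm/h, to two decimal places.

φ ≈ 7.70 mm/h

Only the 2 blocks with intensity above φ contribute runoff: 19.7, 24.7 mm/h.
Σ(I−φ)·Δt = d  ⇒  (19.7+24.7 − 2φ)·1 = 29
φ = (44.40 − 29/1) / 2 = 7.70 mm/h.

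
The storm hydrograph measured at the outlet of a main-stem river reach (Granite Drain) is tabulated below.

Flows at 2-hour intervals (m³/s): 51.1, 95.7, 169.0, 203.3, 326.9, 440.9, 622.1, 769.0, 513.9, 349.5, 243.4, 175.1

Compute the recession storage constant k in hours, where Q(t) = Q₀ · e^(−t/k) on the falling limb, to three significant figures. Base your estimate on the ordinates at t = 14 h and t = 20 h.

On the falling limb, Q drops from 769.0 to 243.4 m³/s between t = 14 h and t = 20 h (Δt = 6 h).
k = −Δt / ln(Q₂/Q₁) = −6 / ln(243.4/769.0) = 5.22 h.

k ≈ 5.22 h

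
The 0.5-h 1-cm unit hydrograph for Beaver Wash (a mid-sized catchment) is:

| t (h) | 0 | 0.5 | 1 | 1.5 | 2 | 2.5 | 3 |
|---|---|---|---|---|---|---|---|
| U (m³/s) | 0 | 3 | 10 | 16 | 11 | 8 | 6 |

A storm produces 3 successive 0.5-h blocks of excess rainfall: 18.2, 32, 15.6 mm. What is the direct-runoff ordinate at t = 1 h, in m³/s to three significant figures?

Q ≈ 27.8 m³/s

By discrete convolution, Q_j = Σ (P_i / 10 mm) · U_{j−i}.
At t = 1 h (j=2): Q = (18.2/10)·10 + (32/10)·3 + (15.6/10)·0 = 27.8 m³/s.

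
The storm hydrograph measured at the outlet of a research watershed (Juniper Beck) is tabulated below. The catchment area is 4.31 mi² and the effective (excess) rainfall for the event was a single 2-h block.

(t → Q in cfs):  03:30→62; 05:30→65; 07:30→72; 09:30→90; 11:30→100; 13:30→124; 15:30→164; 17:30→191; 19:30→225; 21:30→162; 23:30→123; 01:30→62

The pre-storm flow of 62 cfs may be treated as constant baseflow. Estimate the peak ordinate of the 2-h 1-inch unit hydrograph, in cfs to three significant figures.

Direct runoff: 0.0, 3.0, 10.0, 28.0, 38.0, 62.0, 102.0, 129.0, 163.0, 100.0, 61.0, 0.0 cfs; ΣQ_DR = 696.0 cfs, peak = 163.0 cfs.
Runoff depth d = ΣQ_DR·Δt / A = 696.0 × 7200 / (4.31 mi²) = 0.5005 in.
The 1-inch UH is the DRH scaled by (1 in)/d, so U_p = 163.0 × 1/0.5005 = 326 cfs.

U_p ≈ 326 cfs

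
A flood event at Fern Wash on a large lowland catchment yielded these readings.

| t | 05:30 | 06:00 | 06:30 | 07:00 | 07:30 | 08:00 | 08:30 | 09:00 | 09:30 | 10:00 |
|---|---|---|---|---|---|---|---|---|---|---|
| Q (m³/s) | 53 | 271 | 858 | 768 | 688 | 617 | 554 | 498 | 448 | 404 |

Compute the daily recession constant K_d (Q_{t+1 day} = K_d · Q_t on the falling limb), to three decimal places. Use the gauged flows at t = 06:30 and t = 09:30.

Between t = 06:30 and t = 09:30 the flow falls from 858 to 448 m³/s over 6×0.5 h = 3 h.
Per-interval ratio K = (448/858)^(1/6) = 0.8974; K_d = K^(24/0.5) = 0.006.

K_d ≈ 0.006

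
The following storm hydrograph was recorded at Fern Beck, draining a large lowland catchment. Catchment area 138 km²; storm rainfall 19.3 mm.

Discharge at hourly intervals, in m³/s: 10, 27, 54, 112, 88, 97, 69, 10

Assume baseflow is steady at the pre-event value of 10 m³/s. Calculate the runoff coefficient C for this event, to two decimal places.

C ≈ 0.52

ΣQ_DR = 387.0 m³/s; V = ΣQ_DR·Δt = 1.393 × 10^6 m³.
Runoff depth d = V / A = 10.10 mm.
C = d / P = 10.10 / 19.3 = 0.52.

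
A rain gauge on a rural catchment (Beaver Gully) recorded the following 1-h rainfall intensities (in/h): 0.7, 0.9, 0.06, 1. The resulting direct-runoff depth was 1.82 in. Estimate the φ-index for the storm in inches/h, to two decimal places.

Only the 3 blocks with intensity above φ contribute runoff: 0.7, 0.9, 1 in/h.
Σ(I−φ)·Δt = d  ⇒  (0.7+0.9+1 − 3φ)·1 = 1.82
φ = (2.600 − 1.82/1) / 3 = 0.26 in/h.

φ ≈ 0.26 in/h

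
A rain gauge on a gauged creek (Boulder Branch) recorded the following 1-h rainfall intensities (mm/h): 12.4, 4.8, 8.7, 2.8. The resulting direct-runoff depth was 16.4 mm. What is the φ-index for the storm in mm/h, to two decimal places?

Only the 3 blocks with intensity above φ contribute runoff: 12.4, 4.8, 8.7 mm/h.
Σ(I−φ)·Δt = d  ⇒  (12.4+4.8+8.7 − 3φ)·1 = 16.4
φ = (25.90 − 16.4/1) / 3 = 3.17 mm/h.

φ ≈ 3.17 mm/h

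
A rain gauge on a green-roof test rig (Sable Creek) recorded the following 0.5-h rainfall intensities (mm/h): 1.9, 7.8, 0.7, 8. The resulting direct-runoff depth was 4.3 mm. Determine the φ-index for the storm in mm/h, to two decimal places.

Only the 2 blocks with intensity above φ contribute runoff: 7.8, 8 mm/h.
Σ(I−φ)·Δt = d  ⇒  (7.8+8 − 2φ)·0.5 = 4.3
φ = (15.80 − 4.3/0.5) / 2 = 3.60 mm/h.

φ ≈ 3.60 mm/h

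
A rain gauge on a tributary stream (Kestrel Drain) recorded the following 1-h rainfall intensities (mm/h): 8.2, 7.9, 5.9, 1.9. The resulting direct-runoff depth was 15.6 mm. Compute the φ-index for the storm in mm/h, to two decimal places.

φ ≈ 2.13 mm/h

Only the 3 blocks with intensity above φ contribute runoff: 8.2, 7.9, 5.9 mm/h.
Σ(I−φ)·Δt = d  ⇒  (8.2+7.9+5.9 − 3φ)·1 = 15.6
φ = (22.00 − 15.6/1) / 3 = 2.13 mm/h.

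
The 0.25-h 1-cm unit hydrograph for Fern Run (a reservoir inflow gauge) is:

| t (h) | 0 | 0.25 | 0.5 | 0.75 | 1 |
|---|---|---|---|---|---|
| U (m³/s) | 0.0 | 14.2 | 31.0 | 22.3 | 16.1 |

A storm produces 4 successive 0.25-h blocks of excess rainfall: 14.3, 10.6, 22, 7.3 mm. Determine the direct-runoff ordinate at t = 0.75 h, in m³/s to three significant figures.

By discrete convolution, Q_j = Σ (P_i / 10 mm) · U_{j−i}.
At t = 0.75 h (j=3): Q = (14.3/10)·22.3 + (10.6/10)·31.0 + (22/10)·14.2 + (7.3/10)·0.0 = 96.0 m³/s.

Q ≈ 96.0 m³/s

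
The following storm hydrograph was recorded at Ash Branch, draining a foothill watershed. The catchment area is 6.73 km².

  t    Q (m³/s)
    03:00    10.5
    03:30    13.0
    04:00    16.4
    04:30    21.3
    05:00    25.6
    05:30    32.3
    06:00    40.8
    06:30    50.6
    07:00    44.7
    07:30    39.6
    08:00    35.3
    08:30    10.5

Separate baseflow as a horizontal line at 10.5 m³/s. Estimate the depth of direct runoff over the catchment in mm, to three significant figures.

d ≈ 57.4 mm

Direct runoff: 0.0, 2.5, 5.9, 10.8, 15.1, 21.8, 30.3, 40.1, 34.2, 29.1, 24.8, 0.0 m³/s; ΣQ_DR = 214.6 m³/s.
V = ΣQ_DR · Δt = 214.6 × 1800 s = 3.863 × 10^5 m³.
Over A = 6.73 km², depth = V / A = 57.4 mm.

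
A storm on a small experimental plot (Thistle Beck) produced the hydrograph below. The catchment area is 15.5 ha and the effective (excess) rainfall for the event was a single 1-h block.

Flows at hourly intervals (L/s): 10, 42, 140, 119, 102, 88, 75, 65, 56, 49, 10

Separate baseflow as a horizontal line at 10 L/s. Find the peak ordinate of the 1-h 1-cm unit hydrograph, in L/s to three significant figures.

U_p ≈ 86.6 L/s

Direct runoff: 0.0, 32.0, 130.0, 109.0, 92.0, 78.0, 65.0, 55.0, 46.0, 39.0, 0.0 L/s; ΣQ_DR = 646.0 L/s, peak = 130.0 L/s.
Runoff depth d = ΣQ_DR·Δt / A = 646.0 × 3600 / (15.5 ha) = 15.00 mm.
The 1-cm UH is the DRH scaled by (10 mm)/d, so U_p = 130.0 × 10/15.00 = 86.6 L/s.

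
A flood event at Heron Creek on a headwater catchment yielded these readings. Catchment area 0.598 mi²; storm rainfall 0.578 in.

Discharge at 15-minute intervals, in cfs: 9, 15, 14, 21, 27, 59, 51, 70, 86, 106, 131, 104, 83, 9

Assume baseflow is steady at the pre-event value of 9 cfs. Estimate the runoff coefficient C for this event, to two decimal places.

ΣQ_DR = 659.0 cfs; V = ΣQ_DR·Δt = 5.931 × 10^5 ft³.
Runoff depth d = V / A = 0.4269 in.
C = d / P = 0.4269 / 0.578 = 0.74.

C ≈ 0.74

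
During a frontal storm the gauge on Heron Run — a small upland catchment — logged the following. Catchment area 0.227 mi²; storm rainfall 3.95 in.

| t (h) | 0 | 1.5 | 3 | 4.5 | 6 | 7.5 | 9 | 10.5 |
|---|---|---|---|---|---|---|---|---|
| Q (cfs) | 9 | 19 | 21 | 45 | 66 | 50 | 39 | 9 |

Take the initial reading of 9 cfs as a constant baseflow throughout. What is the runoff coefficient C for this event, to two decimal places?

C ≈ 0.48

ΣQ_DR = 186.0 cfs; V = ΣQ_DR·Δt = 1.004 × 10^6 ft³.
Runoff depth d = V / A = 1.905 in.
C = d / P = 1.905 / 3.95 = 0.48.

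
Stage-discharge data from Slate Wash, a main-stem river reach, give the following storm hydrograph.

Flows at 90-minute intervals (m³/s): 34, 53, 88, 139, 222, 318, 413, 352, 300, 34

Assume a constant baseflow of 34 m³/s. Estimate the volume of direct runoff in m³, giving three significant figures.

V ≈ 8.71 × 10^6 m³

Direct-runoff ordinates (Q − Q_b): 0.0, 19.0, 54.0, 105.0, 188.0, 284.0, 379.0, 318.0, 266.0, 0.0 m³/s.
ΣQ_DR = 1613 m³/s.
With Δt = 1.5 h = 5400 s, V = ΣQ_DR · Δt = 1613 × 5400 = 8.71 × 10^6 m³.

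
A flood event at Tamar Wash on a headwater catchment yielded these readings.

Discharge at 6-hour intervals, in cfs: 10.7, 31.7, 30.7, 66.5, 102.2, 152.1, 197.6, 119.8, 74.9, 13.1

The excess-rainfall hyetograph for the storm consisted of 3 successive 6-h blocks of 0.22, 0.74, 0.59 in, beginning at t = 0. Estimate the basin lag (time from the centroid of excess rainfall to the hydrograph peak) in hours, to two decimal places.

t_L ≈ 25.57 h

Centroid of excess rainfall: t_c = Σ P_i·t̄_i / ΣP_i = 10.4323 h (block centres at 3, 9, 15 h).
Hydrograph peak occurs at t = 36 h, so basin lag t_L = 36 − 10.4323 = 25.57 h.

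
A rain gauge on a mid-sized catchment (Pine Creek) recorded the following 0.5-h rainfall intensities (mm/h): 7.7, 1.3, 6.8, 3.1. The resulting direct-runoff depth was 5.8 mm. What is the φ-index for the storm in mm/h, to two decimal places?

Only the 3 blocks with intensity above φ contribute runoff: 7.7, 6.8, 3.1 mm/h.
Σ(I−φ)·Δt = d  ⇒  (7.7+6.8+3.1 − 3φ)·0.5 = 5.8
φ = (17.60 − 5.8/0.5) / 3 = 2.00 mm/h.

φ ≈ 2.00 mm/h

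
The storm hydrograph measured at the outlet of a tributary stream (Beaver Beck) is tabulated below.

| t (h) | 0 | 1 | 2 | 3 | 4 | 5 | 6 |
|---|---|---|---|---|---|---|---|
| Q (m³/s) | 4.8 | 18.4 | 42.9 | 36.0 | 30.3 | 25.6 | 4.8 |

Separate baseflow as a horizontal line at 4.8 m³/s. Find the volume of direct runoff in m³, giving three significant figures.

Direct-runoff ordinates (Q − Q_b): 0.0, 13.6, 38.1, 31.2, 25.5, 20.8, 0.0 m³/s.
ΣQ_DR = 129.2 m³/s.
With Δt = 1 h = 3600 s, V = ΣQ_DR · Δt = 129.2 × 3600 = 4.65 × 10^5 m³.

V ≈ 4.65 × 10^5 m³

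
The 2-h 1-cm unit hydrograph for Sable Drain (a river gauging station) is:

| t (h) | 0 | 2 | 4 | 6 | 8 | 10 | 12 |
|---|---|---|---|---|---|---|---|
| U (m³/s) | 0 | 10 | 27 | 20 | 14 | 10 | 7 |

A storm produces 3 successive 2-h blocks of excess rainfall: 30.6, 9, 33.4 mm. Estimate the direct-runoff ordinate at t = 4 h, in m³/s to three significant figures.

Q ≈ 91.6 m³/s

By discrete convolution, Q_j = Σ (P_i / 10 mm) · U_{j−i}.
At t = 4 h (j=2): Q = (30.6/10)·27 + (9/10)·10 + (33.4/10)·0 = 91.6 m³/s.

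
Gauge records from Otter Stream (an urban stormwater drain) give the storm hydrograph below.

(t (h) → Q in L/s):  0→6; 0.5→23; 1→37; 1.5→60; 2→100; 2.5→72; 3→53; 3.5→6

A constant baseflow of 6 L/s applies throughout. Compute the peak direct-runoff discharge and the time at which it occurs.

Q_p = 94.0 L/s at t = 2 h

Subtracting baseflow gives direct-runoff ordinates: 0.0, 17.0, 31.0, 54.0, 94.0, 66.0, 47.0, 0.0 L/s.
The maximum is 94.0 L/s, occurring at the reading for t = 2 h.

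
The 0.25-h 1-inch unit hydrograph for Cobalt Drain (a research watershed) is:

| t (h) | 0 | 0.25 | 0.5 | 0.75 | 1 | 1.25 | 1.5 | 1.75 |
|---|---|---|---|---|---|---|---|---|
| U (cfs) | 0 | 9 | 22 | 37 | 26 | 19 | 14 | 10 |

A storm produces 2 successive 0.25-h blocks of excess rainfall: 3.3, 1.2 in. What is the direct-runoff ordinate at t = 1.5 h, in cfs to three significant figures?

Q ≈ 69.0 cfs

By discrete convolution, Q_j = Σ (P_i / 1 in) · U_{j−i}.
At t = 1.5 h (j=6): Q = (3.3/1)·14 + (1.2/1)·19 = 69.0 cfs.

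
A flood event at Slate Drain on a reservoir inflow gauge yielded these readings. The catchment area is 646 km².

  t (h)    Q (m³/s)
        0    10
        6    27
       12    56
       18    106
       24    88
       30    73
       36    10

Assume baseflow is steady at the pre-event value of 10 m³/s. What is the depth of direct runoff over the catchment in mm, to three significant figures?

Direct runoff: 0.0, 17.0, 46.0, 96.0, 78.0, 63.0, 0.0 m³/s; ΣQ_DR = 300.0 m³/s.
V = ΣQ_DR · Δt = 300.0 × 21600 s = 6.480 × 10^6 m³.
Over A = 646 km², depth = V / A = 10.0 mm.

d ≈ 10.0 mm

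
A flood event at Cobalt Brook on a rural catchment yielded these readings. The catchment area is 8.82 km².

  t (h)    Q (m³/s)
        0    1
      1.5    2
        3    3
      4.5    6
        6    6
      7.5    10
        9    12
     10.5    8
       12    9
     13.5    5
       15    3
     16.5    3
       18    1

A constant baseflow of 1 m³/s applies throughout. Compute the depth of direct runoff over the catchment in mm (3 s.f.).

Direct runoff: 0.0, 1.0, 2.0, 5.0, 5.0, 9.0, 11.0, 7.0, 8.0, 4.0, 2.0, 2.0, 0.0 m³/s; ΣQ_DR = 56.00 m³/s.
V = ΣQ_DR · Δt = 56.00 × 5400 s = 3.024 × 10^5 m³.
Over A = 8.82 km², depth = V / A = 34.3 mm.

d ≈ 34.3 mm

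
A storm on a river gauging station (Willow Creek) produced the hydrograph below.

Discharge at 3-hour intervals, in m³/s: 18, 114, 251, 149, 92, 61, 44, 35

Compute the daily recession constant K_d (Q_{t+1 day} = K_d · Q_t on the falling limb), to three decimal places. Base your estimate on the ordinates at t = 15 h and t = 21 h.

K_d ≈ 0.108

Between t = 15 h and t = 21 h the flow falls from 61 to 35 m³/s over 2×3 h = 6 h.
Per-interval ratio K = (35/61)^(1/2) = 0.7575; K_d = K^(24/3) = 0.108.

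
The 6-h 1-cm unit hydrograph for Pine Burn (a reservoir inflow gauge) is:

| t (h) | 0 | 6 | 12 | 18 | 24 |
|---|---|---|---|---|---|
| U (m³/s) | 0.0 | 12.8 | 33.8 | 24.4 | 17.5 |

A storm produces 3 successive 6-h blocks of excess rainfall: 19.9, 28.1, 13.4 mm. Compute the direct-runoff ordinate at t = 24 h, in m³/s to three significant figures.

By discrete convolution, Q_j = Σ (P_i / 10 mm) · U_{j−i}.
At t = 24 h (j=4): Q = (19.9/10)·17.5 + (28.1/10)·24.4 + (13.4/10)·33.8 = 149 m³/s.

Q ≈ 149 m³/s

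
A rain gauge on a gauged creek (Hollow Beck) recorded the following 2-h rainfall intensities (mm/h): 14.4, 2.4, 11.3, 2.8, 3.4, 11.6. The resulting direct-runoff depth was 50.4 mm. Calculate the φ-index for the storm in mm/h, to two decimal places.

Only the 3 blocks with intensity above φ contribute runoff: 14.4, 11.3, 11.6 mm/h.
Σ(I−φ)·Δt = d  ⇒  (14.4+11.3+11.6 − 3φ)·2 = 50.4
φ = (37.30 − 50.4/2) / 3 = 4.03 mm/h.

φ ≈ 4.03 mm/h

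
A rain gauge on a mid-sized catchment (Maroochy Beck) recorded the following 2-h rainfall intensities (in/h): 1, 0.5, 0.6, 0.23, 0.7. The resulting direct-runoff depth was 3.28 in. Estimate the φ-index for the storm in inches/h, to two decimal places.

φ ≈ 0.29 in/h

Only the 4 blocks with intensity above φ contribute runoff: 1, 0.5, 0.6, 0.7 in/h.
Σ(I−φ)·Δt = d  ⇒  (1+0.5+0.6+0.7 − 4φ)·2 = 3.28
φ = (2.800 − 3.28/2) / 4 = 0.29 in/h.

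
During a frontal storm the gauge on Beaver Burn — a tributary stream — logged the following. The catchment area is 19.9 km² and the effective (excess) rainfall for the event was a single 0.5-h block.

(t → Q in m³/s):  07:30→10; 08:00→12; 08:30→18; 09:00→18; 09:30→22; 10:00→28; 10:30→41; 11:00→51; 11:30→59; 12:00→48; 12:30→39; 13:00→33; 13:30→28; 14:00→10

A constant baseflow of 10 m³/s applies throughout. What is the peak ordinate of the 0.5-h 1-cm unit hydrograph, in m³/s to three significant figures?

Direct runoff: 0.0, 2.0, 8.0, 8.0, 12.0, 18.0, 31.0, 41.0, 49.0, 38.0, 29.0, 23.0, 18.0, 0.0 m³/s; ΣQ_DR = 277.0 m³/s, peak = 49.0 m³/s.
Runoff depth d = ΣQ_DR·Δt / A = 277.0 × 1800 / (19.9 km²) = 25.06 mm.
The 1-cm UH is the DRH scaled by (10 mm)/d, so U_p = 49.0 × 10/25.06 = 19.6 m³/s.

U_p ≈ 19.6 m³/s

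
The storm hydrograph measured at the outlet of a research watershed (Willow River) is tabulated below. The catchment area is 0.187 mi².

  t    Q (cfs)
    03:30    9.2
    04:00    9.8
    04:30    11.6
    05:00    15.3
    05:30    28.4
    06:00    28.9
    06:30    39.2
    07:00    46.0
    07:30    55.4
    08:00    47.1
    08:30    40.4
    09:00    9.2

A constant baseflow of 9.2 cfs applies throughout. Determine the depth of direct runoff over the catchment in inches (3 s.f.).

Direct runoff: 0.0, 0.6, 2.4, 6.1, 19.2, 19.7, 30.0, 36.8, 46.2, 37.9, 31.2, 0.0 cfs; ΣQ_DR = 230.1 cfs.
V = ΣQ_DR · Δt = 230.1 × 1800 s = 4.142 × 10^5 ft³.
Over A = 0.187 mi², depth = V / A = 0.953 in.

d ≈ 0.953 in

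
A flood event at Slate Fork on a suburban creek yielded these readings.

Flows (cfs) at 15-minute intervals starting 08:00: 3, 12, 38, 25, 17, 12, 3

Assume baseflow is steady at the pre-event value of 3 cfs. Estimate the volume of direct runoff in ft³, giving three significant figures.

V ≈ 80100 ft³

Direct-runoff ordinates (Q − Q_b): 0.0, 9.0, 35.0, 22.0, 14.0, 9.0, 0.0 cfs.
ΣQ_DR = 89.00 cfs.
With Δt = 0.25 h = 900 s, V = ΣQ_DR · Δt = 89.00 × 900 = 80100 ft³.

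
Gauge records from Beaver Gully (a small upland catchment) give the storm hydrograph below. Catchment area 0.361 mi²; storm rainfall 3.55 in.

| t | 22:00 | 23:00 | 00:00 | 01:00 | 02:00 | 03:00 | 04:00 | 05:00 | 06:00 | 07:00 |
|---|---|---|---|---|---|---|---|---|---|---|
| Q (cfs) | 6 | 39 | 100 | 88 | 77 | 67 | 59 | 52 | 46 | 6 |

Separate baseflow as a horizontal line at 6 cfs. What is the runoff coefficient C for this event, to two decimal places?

C ≈ 0.58

ΣQ_DR = 480.0 cfs; V = ΣQ_DR·Δt = 1.728 × 10^6 ft³.
Runoff depth d = V / A = 2.060 in.
C = d / P = 2.060 / 3.55 = 0.58.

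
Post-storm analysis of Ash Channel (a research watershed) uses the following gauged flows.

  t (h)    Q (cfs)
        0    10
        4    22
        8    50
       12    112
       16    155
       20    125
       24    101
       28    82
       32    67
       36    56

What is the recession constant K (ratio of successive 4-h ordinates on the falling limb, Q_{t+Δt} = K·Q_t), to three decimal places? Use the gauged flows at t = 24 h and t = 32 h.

Using the recession-limb readings at t = 24 h and t = 32 h: Q falls from 101 to 67 cfs over 2 intervals.
K = (Q₂/Q₁)^(1/2) = (67/101)^(1/2) = 0.814.

K ≈ 0.814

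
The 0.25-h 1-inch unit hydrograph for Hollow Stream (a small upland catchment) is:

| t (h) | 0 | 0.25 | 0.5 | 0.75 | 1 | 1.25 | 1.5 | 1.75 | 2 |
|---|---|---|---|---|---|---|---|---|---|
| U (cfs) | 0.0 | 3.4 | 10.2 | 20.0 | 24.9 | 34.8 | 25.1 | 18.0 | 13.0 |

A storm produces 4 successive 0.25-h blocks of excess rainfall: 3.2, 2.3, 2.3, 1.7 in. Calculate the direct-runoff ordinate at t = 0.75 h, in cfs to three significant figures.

Q ≈ 95.3 cfs

By discrete convolution, Q_j = Σ (P_i / 1 in) · U_{j−i}.
At t = 0.75 h (j=3): Q = (3.2/1)·20.0 + (2.3/1)·10.2 + (2.3/1)·3.4 + (1.7/1)·0.0 = 95.3 cfs.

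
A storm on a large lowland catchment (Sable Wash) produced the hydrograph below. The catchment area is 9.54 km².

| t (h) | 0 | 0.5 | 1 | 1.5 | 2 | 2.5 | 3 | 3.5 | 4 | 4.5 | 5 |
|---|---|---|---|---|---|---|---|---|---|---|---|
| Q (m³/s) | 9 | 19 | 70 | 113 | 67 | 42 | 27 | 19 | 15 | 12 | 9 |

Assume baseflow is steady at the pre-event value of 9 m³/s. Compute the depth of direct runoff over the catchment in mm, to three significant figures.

Direct runoff: 0.0, 10.0, 61.0, 104.0, 58.0, 33.0, 18.0, 10.0, 6.0, 3.0, 0.0 m³/s; ΣQ_DR = 303.0 m³/s.
V = ΣQ_DR · Δt = 303.0 × 1800 s = 5.454 × 10^5 m³.
Over A = 9.54 km², depth = V / A = 57.2 mm.

d ≈ 57.2 mm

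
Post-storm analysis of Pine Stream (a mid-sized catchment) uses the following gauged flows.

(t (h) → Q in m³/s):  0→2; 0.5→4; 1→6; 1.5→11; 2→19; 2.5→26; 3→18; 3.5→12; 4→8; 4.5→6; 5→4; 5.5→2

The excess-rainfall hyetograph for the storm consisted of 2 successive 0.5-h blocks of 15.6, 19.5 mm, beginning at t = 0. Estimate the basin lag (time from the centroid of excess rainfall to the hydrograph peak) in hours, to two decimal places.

t_L ≈ 1.97 h

Centroid of excess rainfall: t_c = Σ P_i·t̄_i / ΣP_i = 0.5278 h (block centres at 0.25, 0.75 h).
Hydrograph peak occurs at t = 2.5 h, so basin lag t_L = 2.5 − 0.5278 = 1.97 h.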